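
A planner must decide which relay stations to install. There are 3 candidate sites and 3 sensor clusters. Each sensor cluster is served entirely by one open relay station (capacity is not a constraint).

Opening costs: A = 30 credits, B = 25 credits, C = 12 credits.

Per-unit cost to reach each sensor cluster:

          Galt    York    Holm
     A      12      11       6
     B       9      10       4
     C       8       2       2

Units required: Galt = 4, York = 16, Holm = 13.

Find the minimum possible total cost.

For any fixed open set, each sensor cluster goes to its cheapest open site; total = fixed + service.
{C}: Galt→C 8·4=32, York→C 2·16=32, Holm→C 2·13=26. Service 90; fixed 12; total 102.
{B, C}: service 90 + fixed 37 = 127
{A, C}: Galt→C 8·4=32, York→C 2·16=32, Holm→C 2·13=26. Service 90; fixed 42; total 132.
{A, B, C}: Galt→C 8·4=32, York→C 2·16=32, Holm→C 2·13=26. Service 90; fixed 67; total 157.
(All 7 nonempty subsets were checked; C only is lowest.)

Minimum total cost: 102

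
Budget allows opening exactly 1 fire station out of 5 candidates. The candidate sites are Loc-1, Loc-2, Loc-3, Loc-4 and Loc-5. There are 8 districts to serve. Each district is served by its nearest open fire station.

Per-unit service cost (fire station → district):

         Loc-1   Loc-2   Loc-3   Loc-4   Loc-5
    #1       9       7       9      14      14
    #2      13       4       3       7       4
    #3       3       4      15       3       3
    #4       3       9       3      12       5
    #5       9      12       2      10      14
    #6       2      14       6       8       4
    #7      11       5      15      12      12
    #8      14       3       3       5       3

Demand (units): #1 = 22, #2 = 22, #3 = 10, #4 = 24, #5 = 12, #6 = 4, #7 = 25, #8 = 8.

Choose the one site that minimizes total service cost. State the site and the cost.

With exactly 1 open, each district uses its cheapest among the chosen.
{Loc-2}: #1→Loc-2 7·22=154, #2→Loc-2 4·22=88, #3→Loc-2 4·10=40, #4→Loc-2 9·24=216, #5→Loc-2 12·12=144, #6→Loc-2 14·4=56, #7→Loc-2 5·25=125, #8→Loc-2 3·8=24. Service cost 847.
{Loc-3}: service cost 933
{Loc-5}: service cost 1054
Among all 5 size-1 choices, {Loc-2} is lowest.

Choose Loc-2 only; total service cost 847.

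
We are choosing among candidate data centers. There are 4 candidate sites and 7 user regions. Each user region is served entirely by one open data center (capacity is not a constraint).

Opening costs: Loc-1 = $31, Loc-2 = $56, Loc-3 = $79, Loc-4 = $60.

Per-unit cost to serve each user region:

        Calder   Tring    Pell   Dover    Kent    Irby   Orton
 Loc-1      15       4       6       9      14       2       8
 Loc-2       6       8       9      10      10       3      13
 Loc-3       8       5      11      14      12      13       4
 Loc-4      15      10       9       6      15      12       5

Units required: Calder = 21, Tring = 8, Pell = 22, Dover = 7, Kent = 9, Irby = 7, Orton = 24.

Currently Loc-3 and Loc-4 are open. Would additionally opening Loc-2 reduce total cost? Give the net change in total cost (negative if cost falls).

Current service cost with {Loc-3, Loc-4}: 736.
Adding Loc-2: each user region re-picks its cheapest; new service cost 613, saving 123.
Extra fixed cost: 56. Net change = 56 − 123 = -67.
(Totals: 875 → 808.)

Yes — net change −67 (cost falls by 67).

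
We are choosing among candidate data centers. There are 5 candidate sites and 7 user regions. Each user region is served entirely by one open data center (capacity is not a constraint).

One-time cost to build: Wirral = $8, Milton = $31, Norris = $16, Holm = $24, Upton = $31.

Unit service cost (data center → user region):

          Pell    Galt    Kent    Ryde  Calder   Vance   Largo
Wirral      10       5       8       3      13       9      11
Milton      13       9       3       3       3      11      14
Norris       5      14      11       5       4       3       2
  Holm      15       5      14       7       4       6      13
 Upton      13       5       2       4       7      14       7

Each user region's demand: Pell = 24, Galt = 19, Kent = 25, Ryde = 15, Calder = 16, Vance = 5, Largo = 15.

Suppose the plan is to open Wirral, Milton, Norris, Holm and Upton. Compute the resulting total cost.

Each user region is assigned to its cheapest site among the open ones.
{Wirral, Milton, Norris, Holm, Upton}: Pell→Norris 5·24=120, Galt→Wirral 5·19=95, Kent→Upton 2·25=50, Ryde→Wirral 3·15=45, Calder→Milton 3·16=48, Vance→Norris 3·5=15, Largo→Norris 2·15=30. Service 403; fixed 110; total 513.

Total cost: 513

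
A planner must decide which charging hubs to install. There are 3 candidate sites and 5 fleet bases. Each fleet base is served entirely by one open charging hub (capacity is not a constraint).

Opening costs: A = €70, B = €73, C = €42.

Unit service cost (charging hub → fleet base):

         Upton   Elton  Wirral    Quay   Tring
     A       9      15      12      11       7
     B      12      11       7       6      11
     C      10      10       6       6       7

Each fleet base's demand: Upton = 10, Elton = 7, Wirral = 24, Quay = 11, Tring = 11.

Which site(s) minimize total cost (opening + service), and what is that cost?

For any fixed open set, each fleet base goes to its cheapest open site; total = fixed + service.
{C}: Upton→C 10·10=100, Elton→C 10·7=70, Wirral→C 6·24=144, Quay→C 6·11=66, Tring→C 7·11=77. Service 457; fixed 42; total 499.
{A, C}: Upton→A 9·10=90, Elton→C 10·7=70, Wirral→C 6·24=144, Quay→C 6·11=66, Tring→A 7·11=77. Service 447; fixed 112; total 559.
{B, C}: service 457 + fixed 115 = 572
{A, B, C}: Upton→A 9·10=90, Elton→C 10·7=70, Wirral→C 6·24=144, Quay→B 6·11=66, Tring→A 7·11=77. Service 447; fixed 185; total 632.
No other subset beats 499.

Open C only; minimum total cost 499.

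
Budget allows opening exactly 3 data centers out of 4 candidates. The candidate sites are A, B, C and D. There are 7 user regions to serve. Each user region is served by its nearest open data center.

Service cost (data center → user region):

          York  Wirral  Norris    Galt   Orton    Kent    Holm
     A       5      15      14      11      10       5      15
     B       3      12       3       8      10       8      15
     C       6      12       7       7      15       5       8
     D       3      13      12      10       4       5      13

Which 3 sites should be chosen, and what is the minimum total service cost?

Choose B, C and D; total service cost 42.

With exactly 3 open, each user region uses its cheapest among the chosen.
{B, C, D}: York→B 3, Wirral→B 12, Norris→B 3, Galt→C 7, Orton→D 4, Kent→C 5, Holm→C 8. Service cost 42.
{A, C, D}: service cost 46
{A, B, C}: service cost 48
Among all 4 size-3 choices, {B, C, D} is lowest.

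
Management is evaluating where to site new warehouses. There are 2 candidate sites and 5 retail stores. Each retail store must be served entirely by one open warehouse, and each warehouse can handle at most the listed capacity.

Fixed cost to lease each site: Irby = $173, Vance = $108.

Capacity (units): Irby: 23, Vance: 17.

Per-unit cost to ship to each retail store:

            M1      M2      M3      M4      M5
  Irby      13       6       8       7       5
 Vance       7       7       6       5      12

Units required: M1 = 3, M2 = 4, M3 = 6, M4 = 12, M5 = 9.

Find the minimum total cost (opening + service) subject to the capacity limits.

Open {Irby, Vance}: M1→Vance 7·3=21, M2→Irby 6·4=24, M3→Irby 8·6=48, M4→Vance 5·12=60, M5→Irby 5·9=45.
Loads: Irby carries 19/23, Vance carries 15/17. Service 198; fixed 281; total 479.
Next best feasible plan costs 495.

Minimum total cost: 479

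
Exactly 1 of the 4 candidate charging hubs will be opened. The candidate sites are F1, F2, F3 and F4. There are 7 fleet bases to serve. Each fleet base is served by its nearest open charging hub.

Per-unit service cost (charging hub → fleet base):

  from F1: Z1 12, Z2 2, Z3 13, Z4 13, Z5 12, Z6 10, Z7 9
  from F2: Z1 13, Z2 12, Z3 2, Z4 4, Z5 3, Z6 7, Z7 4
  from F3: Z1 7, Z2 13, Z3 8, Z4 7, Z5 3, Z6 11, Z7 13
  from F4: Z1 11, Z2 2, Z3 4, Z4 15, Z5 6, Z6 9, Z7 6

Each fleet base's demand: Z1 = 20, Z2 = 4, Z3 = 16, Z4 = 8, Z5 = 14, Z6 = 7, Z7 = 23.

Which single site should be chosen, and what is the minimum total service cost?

Choose F2 only; total service cost 555.

With exactly 1 open, each fleet base uses its cheapest among the chosen.
{F2}: Z1→F2 13·20=260, Z2→F2 12·4=48, Z3→F2 2·16=32, Z4→F2 4·8=32, Z5→F2 3·14=42, Z6→F2 7·7=49, Z7→F2 4·23=92. Service cost 555.
{F4}: service cost 697
{F3}: service cost 794
Among all 4 size-1 choices, {F2} is lowest.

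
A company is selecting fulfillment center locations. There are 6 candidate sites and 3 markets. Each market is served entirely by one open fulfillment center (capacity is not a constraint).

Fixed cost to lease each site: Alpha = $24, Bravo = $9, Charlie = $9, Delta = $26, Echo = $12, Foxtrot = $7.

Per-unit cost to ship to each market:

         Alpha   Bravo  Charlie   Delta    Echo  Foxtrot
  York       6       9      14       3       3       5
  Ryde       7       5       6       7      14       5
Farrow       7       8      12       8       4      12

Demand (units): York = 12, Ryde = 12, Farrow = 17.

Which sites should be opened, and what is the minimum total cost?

Open Echo and Foxtrot; minimum total cost 183.

For any fixed open set, each market goes to its cheapest open site; total = fixed + service.
{Echo, Foxtrot}: York→Echo 3·12=36, Ryde→Foxtrot 5·12=60, Farrow→Echo 4·17=68. Service 164; fixed 19; total 183.
{Bravo, Echo}: York→Echo 3·12=36, Ryde→Bravo 5·12=60, Farrow→Echo 4·17=68. Service 164; fixed 21; total 185.
{Bravo, Echo, Foxtrot}: service 164 + fixed 28 = 192
{Alpha, Bravo, Charlie, Delta, Echo, Foxtrot}: service 164 + fixed 87 = 251
No other subset beats 183.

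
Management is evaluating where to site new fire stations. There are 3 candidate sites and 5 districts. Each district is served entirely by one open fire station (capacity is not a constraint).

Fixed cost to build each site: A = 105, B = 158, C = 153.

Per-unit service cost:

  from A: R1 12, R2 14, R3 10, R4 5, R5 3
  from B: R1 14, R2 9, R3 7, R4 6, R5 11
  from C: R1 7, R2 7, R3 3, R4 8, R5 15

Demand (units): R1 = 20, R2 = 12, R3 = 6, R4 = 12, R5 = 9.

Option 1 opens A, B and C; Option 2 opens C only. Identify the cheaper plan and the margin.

Option 1: {A, B, C}: R1→C 7·20=140, R2→C 7·12=84, R3→C 3·6=18, R4→A 5·12=60, R5→A 3·9=27. Service 329; fixed 416; total 745.
Option 2: {C}: R1→C 7·20=140, R2→C 7·12=84, R3→C 3·6=18, R4→C 8·12=96, R5→C 15·9=135. Service 473; fixed 153; total 626.
Difference: |745 − 626| = 119.

Option 2 is cheaper by 119.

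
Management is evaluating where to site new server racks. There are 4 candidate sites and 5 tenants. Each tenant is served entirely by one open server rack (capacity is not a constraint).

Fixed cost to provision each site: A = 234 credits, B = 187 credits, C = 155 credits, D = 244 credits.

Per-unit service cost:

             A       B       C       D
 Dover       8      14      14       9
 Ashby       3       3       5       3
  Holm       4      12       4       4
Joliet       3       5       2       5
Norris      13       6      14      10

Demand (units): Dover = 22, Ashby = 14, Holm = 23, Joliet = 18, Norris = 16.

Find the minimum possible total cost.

Minimum total cost: 806

For any fixed open set, each tenant goes to its cheapest open site; total = fixed + service.
{A}: Dover→A 8·22=176, Ashby→A 3·14=42, Holm→A 4·23=92, Joliet→A 3·18=54, Norris→A 13·16=208. Service 572; fixed 234; total 806.
{D}: service 582 + fixed 244 = 826
{A, B}: service 460 + fixed 421 = 881
{A, B, C, D}: service 442 + fixed 820 = 1262
No other subset beats 806.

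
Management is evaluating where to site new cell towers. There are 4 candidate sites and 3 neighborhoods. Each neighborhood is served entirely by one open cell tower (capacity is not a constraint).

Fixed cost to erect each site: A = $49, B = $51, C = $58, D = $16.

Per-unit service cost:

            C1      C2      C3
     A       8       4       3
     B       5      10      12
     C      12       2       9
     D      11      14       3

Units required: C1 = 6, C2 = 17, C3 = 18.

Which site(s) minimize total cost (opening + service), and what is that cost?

For any fixed open set, each neighborhood goes to its cheapest open site; total = fixed + service.
{A}: C1→A 8·6=48, C2→A 4·17=68, C3→A 3·18=54. Service 170; fixed 49; total 219.
{C, D}: service 154 + fixed 74 = 228
{A, D}: C1→A 8·6=48, C2→A 4·17=68, C3→A 3·18=54. Service 170; fixed 65; total 235.
{A, B, C, D}: service 118 + fixed 174 = 292
No other subset beats 219.

Open A only; minimum total cost 219.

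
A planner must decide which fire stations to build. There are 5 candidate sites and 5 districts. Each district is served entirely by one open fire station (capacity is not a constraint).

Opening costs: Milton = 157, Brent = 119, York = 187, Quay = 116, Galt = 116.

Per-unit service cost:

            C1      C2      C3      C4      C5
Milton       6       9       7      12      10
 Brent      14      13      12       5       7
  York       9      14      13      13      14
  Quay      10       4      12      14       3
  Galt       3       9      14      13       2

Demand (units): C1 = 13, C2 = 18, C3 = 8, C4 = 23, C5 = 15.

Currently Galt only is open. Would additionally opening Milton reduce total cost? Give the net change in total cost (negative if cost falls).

Current service cost with {Galt}: 642.
Adding Milton: each district re-picks its cheapest; new service cost 563, saving 79.
Extra fixed cost: 157. Net change = 157 − 79 = 78.
(Totals: 758 → 836.)

No — net change +78 (cost rises by 78).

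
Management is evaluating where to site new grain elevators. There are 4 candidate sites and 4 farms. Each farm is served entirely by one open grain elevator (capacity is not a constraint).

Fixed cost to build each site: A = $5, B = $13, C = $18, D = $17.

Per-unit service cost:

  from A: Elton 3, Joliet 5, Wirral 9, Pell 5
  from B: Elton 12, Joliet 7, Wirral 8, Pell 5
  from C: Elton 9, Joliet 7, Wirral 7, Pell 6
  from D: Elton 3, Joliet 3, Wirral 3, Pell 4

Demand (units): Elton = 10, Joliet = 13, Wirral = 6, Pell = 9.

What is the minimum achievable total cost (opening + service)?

Minimum total cost: 140

For any fixed open set, each farm goes to its cheapest open site; total = fixed + service.
{D}: Elton→D 3·10=30, Joliet→D 3·13=39, Wirral→D 3·6=18, Pell→D 4·9=36. Service 123; fixed 17; total 140.
{A, D}: service 123 + fixed 22 = 145
{B, D}: service 123 + fixed 30 = 153
{A, B, C, D}: service 123 + fixed 53 = 176
No other subset beats 140.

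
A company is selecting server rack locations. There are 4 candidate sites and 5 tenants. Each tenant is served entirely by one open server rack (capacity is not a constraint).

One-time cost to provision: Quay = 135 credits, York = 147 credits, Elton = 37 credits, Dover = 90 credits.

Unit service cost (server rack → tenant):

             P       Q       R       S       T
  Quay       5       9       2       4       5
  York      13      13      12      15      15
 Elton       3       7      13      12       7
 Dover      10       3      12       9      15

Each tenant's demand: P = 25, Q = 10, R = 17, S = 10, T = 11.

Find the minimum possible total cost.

Minimum total cost: 446

For any fixed open set, each tenant goes to its cheapest open site; total = fixed + service.
{Quay, Elton}: P→Elton 3·25=75, Q→Elton 7·10=70, R→Quay 2·17=34, S→Quay 4·10=40, T→Quay 5·11=55. Service 274; fixed 172; total 446.
{Quay}: service 344 + fixed 135 = 479
{Quay, Elton, Dover}: service 234 + fixed 262 = 496
{Quay, York, Elton, Dover}: service 234 + fixed 409 = 643
(All 15 nonempty subsets were checked; Quay and Elton is lowest.)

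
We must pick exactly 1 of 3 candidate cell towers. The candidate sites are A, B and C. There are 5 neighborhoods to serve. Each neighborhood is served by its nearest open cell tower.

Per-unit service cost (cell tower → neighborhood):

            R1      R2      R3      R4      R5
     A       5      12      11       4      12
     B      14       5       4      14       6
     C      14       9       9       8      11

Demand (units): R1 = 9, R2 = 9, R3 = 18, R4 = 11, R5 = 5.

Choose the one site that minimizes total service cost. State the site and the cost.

Choose B only; total service cost 427.

With exactly 1 open, each neighborhood uses its cheapest among the chosen.
{B}: R1→B 14·9=126, R2→B 5·9=45, R3→B 4·18=72, R4→B 14·11=154, R5→B 6·5=30. Service cost 427.
{A}: service cost 455
{C}: service cost 512
Among all 3 size-1 choices, {B} is lowest.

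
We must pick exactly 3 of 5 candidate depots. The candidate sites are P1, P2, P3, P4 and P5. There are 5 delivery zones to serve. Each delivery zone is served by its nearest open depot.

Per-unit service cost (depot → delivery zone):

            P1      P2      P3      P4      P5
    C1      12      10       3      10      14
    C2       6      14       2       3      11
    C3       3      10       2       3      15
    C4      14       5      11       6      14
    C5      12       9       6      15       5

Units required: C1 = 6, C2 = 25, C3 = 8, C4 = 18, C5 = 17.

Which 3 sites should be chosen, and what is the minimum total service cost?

With exactly 3 open, each delivery zone uses its cheapest among the chosen.
{P2, P3, P5}: C1→P3 3·6=18, C2→P3 2·25=50, C3→P3 2·8=16, C4→P2 5·18=90, C5→P5 5·17=85. Service cost 259.
{P1, P2, P3}: service cost 276
{P2, P3, P4}: service cost 276
Among all 10 size-3 choices, {P2, P3, P5} is lowest.

Choose P2, P3 and P5; total service cost 259.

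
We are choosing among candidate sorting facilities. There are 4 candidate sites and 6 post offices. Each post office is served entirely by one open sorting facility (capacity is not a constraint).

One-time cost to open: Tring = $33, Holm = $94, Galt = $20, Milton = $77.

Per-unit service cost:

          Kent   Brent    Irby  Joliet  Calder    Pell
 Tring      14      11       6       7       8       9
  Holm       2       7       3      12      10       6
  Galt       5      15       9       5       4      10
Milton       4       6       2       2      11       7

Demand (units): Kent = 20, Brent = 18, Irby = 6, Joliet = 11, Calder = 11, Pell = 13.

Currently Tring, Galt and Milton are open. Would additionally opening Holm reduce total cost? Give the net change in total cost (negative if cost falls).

Current service cost with {Tring, Galt, Milton}: 357.
Adding Holm: each post office re-picks its cheapest; new service cost 304, saving 53.
Extra fixed cost: 94. Net change = 94 − 53 = 41.
(Totals: 487 → 528.)

No — net change +41 (cost rises by 41).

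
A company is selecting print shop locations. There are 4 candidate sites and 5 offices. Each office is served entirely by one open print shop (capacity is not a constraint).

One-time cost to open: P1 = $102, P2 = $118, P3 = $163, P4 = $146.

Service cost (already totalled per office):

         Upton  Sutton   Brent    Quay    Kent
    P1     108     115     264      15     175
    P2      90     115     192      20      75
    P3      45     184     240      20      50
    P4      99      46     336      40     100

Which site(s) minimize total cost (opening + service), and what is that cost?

For any fixed open set, each office goes to its cheapest open site; total = fixed + service.
{P2}: Upton→P2 90, Sutton→P2 115, Brent→P2 192, Quay→P2 20, Kent→P2 75. Service 492; fixed 118; total 610.
{P2, P4}: service 423 + fixed 264 = 687
{P3}: Upton→P3 45, Sutton→P3 184, Brent→P3 240, Quay→P3 20, Kent→P3 50. Service 539; fixed 163; total 702.
{P1, P2, P3, P4}: Upton→P3 45, Sutton→P4 46, Brent→P2 192, Quay→P1 15, Kent→P3 50. Service 348; fixed 529; total 877.
No other subset beats 610.

Open P2 only; minimum total cost 610.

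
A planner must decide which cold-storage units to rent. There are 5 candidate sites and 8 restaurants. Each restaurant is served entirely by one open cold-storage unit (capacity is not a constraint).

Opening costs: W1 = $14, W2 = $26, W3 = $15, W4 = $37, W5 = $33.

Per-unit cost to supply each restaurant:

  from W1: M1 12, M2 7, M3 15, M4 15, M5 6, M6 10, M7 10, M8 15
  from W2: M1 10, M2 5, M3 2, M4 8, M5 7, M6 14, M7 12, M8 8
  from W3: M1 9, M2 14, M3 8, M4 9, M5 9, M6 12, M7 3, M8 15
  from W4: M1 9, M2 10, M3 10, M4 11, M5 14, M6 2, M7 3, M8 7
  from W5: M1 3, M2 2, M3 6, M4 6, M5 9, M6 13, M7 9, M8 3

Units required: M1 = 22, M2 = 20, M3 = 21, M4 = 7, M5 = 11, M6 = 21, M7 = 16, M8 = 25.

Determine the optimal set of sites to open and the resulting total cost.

For any fixed open set, each restaurant goes to its cheapest open site; total = fixed + service.
{W2, W4, W5}: M1→W5 3·22=66, M2→W5 2·20=40, M3→W2 2·21=42, M4→W5 6·7=42, M5→W2 7·11=77, M6→W4 2·21=42, M7→W4 3·16=48, M8→W5 3·25=75. Service 432; fixed 96; total 528.
{W1, W2, W4, W5}: M1→W5 3·22=66, M2→W5 2·20=40, M3→W2 2·21=42, M4→W5 6·7=42, M5→W1 6·11=66, M6→W4 2·21=42, M7→W4 3·16=48, M8→W5 3·25=75. Service 421; fixed 110; total 531.
{W2, W3, W4, W5}: service 432 + fixed 111 = 543
{W1, W2, W3, W4, W5}: service 421 + fixed 125 = 546
No other subset beats 528.

Open W2, W4 and W5; minimum total cost 528.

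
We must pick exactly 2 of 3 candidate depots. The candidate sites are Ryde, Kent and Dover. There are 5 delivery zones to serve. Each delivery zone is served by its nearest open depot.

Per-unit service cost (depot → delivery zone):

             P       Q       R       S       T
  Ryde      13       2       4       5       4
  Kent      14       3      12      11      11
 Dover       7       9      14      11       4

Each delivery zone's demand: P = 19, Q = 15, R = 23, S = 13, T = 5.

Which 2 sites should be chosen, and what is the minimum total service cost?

With exactly 2 open, each delivery zone uses its cheapest among the chosen.
{Ryde, Dover}: P→Dover 7·19=133, Q→Ryde 2·15=30, R→Ryde 4·23=92, S→Ryde 5·13=65, T→Ryde 4·5=20. Service cost 340.
{Ryde, Kent}: service cost 454
{Kent, Dover}: service cost 617
Among all 3 size-2 choices, {Ryde, Dover} is lowest.

Choose Ryde and Dover; total service cost 340.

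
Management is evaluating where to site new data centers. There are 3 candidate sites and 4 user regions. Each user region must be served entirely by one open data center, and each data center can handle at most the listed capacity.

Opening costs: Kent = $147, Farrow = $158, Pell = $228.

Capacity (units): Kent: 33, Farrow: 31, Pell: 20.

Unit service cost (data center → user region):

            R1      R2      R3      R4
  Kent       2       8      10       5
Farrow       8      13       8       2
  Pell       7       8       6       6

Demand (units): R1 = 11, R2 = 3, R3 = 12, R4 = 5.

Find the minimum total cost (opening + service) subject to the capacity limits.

Minimum total cost: 338

Open {Kent}: R1→Kent 2·11=22, R2→Kent 8·3=24, R3→Kent 10·12=120, R4→Kent 5·5=25.
Loads: Kent carries 31/33. Service 191; fixed 147; total 338.
Next best feasible plan costs 391.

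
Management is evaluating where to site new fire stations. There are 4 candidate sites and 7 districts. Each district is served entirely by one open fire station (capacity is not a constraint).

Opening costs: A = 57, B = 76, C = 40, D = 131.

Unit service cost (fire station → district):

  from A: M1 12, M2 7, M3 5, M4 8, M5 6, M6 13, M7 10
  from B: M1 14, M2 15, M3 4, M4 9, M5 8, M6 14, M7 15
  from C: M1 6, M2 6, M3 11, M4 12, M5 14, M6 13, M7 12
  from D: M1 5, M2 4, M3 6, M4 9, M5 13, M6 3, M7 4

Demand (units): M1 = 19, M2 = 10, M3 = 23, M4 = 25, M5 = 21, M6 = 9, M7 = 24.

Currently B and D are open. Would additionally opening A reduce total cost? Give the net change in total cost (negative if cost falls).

Current service cost with {B, D}: 743.
Adding A: each district re-picks its cheapest; new service cost 676, saving 67.
Extra fixed cost: 57. Net change = 57 − 67 = -10.
(Totals: 950 → 940.)

Yes — net change −10 (cost falls by 10).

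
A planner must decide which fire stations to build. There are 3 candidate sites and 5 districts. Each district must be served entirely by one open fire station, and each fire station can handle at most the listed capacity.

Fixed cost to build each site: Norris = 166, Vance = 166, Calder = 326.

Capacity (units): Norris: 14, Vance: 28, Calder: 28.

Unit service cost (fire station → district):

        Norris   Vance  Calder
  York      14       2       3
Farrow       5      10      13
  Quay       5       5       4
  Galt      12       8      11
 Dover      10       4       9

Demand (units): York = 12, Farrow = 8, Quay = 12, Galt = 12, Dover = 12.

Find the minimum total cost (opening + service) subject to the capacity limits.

Minimum total cost: 926

Open {Norris, Vance, Calder}: York→Calder 3·12=36, Farrow→Norris 5·8=40, Quay→Calder 4·12=48, Galt→Vance 8·12=96, Dover→Vance 4·12=48.
Loads: Norris carries 8/14, Vance carries 24/28, Calder carries 24/28. Service 268; fixed 658; total 926.
Next best feasible plan costs 950.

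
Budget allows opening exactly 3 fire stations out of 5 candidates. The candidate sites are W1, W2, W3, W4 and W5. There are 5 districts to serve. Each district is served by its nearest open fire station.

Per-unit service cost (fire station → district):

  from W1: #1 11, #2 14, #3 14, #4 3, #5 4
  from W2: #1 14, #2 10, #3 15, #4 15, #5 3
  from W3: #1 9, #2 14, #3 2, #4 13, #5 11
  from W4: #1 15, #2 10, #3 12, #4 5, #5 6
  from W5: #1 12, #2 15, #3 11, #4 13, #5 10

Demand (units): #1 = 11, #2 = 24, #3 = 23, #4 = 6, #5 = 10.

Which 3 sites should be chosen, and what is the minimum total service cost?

With exactly 3 open, each district uses its cheapest among the chosen.
{W1, W2, W3}: #1→W3 9·11=99, #2→W2 10·24=240, #3→W3 2·23=46, #4→W1 3·6=18, #5→W2 3·10=30. Service cost 433.
{W1, W3, W4}: service cost 443
{W2, W3, W4}: service cost 445
Among all 10 size-3 choices, {W1, W2, W3} is lowest.

Choose W1, W2 and W3; total service cost 433.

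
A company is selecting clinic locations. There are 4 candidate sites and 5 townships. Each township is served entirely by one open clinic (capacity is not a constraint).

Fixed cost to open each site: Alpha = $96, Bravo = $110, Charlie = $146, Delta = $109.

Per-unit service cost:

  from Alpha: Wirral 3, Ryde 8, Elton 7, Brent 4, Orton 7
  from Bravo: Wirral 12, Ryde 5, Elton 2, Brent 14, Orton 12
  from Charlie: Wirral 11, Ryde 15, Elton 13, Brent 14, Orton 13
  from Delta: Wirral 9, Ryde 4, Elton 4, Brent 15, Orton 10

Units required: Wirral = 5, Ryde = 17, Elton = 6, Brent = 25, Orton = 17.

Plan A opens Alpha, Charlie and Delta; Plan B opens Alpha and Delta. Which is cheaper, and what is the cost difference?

Plan A: {Alpha, Charlie, Delta}: Wirral→Alpha 3·5=15, Ryde→Delta 4·17=68, Elton→Delta 4·6=24, Brent→Alpha 4·25=100, Orton→Alpha 7·17=119. Service 326; fixed 351; total 677.
Plan B: {Alpha, Delta}: Wirral→Alpha 3·5=15, Ryde→Delta 4·17=68, Elton→Delta 4·6=24, Brent→Alpha 4·25=100, Orton→Alpha 7·17=119. Service 326; fixed 205; total 531.
Difference: |677 − 531| = 146.

Plan B is cheaper by 146.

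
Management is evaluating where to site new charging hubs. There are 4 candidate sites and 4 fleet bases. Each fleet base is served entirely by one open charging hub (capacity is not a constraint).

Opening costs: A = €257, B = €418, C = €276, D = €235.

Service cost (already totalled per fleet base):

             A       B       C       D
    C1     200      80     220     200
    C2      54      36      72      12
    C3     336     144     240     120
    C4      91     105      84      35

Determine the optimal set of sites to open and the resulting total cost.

Open D only; minimum total cost 602.

For any fixed open set, each fleet base goes to its cheapest open site; total = fixed + service.
{D}: C1→D 200, C2→D 12, C3→D 120, C4→D 35. Service 367; fixed 235; total 602.
{B}: C1→B 80, C2→B 36, C3→B 144, C4→B 105. Service 365; fixed 418; total 783.
{A, D}: C1→A 200, C2→D 12, C3→D 120, C4→D 35. Service 367; fixed 492; total 859.
{A, B, C, D}: service 247 + fixed 1186 = 1433
No other subset beats 602.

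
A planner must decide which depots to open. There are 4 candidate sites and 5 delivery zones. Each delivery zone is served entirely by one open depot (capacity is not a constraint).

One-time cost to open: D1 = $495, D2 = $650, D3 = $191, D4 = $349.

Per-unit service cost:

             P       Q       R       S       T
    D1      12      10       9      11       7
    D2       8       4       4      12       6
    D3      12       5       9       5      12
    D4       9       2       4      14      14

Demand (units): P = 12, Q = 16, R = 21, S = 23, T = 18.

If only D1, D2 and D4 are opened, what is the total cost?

Each delivery zone is assigned to its cheapest site among the open ones.
{D1, D2, D4}: P→D2 8·12=96, Q→D4 2·16=32, R→D2 4·21=84, S→D1 11·23=253, T→D2 6·18=108. Service 573; fixed 1494; total 2067.

Total cost: 2067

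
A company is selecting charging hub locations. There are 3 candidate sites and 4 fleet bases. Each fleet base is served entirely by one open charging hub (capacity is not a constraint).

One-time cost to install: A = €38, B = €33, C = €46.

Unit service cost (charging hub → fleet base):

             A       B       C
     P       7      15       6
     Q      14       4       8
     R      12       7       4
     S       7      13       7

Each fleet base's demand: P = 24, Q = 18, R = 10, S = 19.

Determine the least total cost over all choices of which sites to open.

For any fixed open set, each fleet base goes to its cheapest open site; total = fixed + service.
{B, C}: P→C 6·24=144, Q→B 4·18=72, R→C 4·10=40, S→C 7·19=133. Service 389; fixed 79; total 468.
{A, B, C}: service 389 + fixed 117 = 506
{C}: P→C 6·24=144, Q→C 8·18=144, R→C 4·10=40, S→C 7·19=133. Service 461; fixed 46; total 507.
{B}: service 749 + fixed 33 = 782
(All 7 nonempty subsets were checked; B and C is lowest.)

Minimum total cost: 468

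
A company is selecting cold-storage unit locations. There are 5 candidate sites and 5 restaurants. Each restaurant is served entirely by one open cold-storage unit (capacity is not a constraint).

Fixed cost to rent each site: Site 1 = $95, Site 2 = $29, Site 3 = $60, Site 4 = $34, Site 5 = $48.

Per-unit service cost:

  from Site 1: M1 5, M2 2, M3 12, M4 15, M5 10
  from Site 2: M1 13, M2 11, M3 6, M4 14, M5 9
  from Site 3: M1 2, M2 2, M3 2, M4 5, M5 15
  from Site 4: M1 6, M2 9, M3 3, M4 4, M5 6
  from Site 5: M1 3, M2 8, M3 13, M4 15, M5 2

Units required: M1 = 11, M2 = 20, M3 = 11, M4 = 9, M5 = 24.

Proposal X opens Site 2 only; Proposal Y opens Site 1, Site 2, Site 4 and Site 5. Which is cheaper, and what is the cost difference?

Proposal X: {Site 2}: M1→Site 2 13·11=143, M2→Site 2 11·20=220, M3→Site 2 6·11=66, M4→Site 2 14·9=126, M5→Site 2 9·24=216. Service 771; fixed 29; total 800.
Proposal Y: {Site 1, Site 2, Site 4, Site 5}: M1→Site 5 3·11=33, M2→Site 1 2·20=40, M3→Site 4 3·11=33, M4→Site 4 4·9=36, M5→Site 5 2·24=48. Service 190; fixed 206; total 396.
Difference: |800 − 396| = 404.

Proposal Y is cheaper by 404.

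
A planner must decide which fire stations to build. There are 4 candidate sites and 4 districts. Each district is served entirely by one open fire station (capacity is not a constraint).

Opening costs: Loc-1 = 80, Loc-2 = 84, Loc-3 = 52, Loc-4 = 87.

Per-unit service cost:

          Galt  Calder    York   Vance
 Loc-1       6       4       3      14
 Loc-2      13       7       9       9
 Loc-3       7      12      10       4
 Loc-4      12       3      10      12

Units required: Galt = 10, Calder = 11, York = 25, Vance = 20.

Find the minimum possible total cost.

Minimum total cost: 391

For any fixed open set, each district goes to its cheapest open site; total = fixed + service.
{Loc-1, Loc-3}: Galt→Loc-1 6·10=60, Calder→Loc-1 4·11=44, York→Loc-1 3·25=75, Vance→Loc-3 4·20=80. Service 259; fixed 132; total 391.
{Loc-1, Loc-3, Loc-4}: Galt→Loc-1 6·10=60, Calder→Loc-4 3·11=33, York→Loc-1 3·25=75, Vance→Loc-3 4·20=80. Service 248; fixed 219; total 467.
{Loc-1, Loc-2, Loc-3}: service 259 + fixed 216 = 475
{Loc-1, Loc-2, Loc-3, Loc-4}: Galt→Loc-1 6·10=60, Calder→Loc-4 3·11=33, York→Loc-1 3·25=75, Vance→Loc-3 4·20=80. Service 248; fixed 303; total 551.
No other subset beats 391.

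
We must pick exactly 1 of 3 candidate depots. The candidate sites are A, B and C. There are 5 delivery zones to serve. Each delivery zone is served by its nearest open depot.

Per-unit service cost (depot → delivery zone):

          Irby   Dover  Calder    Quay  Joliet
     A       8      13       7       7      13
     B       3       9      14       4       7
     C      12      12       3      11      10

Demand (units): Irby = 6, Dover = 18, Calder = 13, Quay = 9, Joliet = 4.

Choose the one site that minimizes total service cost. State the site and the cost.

Choose B only; total service cost 426.

With exactly 1 open, each delivery zone uses its cheapest among the chosen.
{B}: Irby→B 3·6=18, Dover→B 9·18=162, Calder→B 14·13=182, Quay→B 4·9=36, Joliet→B 7·4=28. Service cost 426.
{C}: service cost 466
{A}: service cost 488
Among all 3 size-1 choices, {B} is lowest.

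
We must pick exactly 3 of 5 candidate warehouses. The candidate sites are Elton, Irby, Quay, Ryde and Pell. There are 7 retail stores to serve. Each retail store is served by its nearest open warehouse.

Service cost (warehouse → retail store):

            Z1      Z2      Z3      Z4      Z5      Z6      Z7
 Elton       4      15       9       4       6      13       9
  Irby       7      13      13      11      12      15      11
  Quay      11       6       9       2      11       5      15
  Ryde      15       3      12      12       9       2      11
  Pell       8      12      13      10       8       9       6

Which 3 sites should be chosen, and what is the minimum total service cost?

With exactly 3 open, each retail store uses its cheapest among the chosen.
{Elton, Ryde, Pell}: Z1→Elton 4, Z2→Ryde 3, Z3→Elton 9, Z4→Elton 4, Z5→Elton 6, Z6→Ryde 2, Z7→Pell 6. Service cost 34.
{Elton, Quay, Ryde}: service cost 35
{Elton, Irby, Ryde}: service cost 37
Among all 10 size-3 choices, {Elton, Ryde, Pell} is lowest.

Choose Elton, Ryde and Pell; total service cost 34.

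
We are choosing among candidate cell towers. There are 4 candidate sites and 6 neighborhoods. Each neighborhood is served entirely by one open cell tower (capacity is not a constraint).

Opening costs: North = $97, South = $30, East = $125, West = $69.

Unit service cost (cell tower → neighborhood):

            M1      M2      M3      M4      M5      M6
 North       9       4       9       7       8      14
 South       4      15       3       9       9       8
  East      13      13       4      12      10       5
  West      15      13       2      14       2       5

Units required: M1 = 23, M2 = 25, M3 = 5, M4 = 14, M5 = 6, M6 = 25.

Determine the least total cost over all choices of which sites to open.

Minimum total cost: 633

For any fixed open set, each neighborhood goes to its cheapest open site; total = fixed + service.
{North, South, West}: M1→South 4·23=92, M2→North 4·25=100, M3→West 2·5=10, M4→North 7·14=98, M5→West 2·6=12, M6→West 5·25=125. Service 437; fixed 196; total 633.
{North, South}: service 553 + fixed 127 = 680
{North, West}: M1→North 9·23=207, M2→North 4·25=100, M3→West 2·5=10, M4→North 7·14=98, M5→West 2·6=12, M6→West 5·25=125. Service 552; fixed 166; total 718.
{North, South, East, West}: service 437 + fixed 321 = 758
No other subset beats 633.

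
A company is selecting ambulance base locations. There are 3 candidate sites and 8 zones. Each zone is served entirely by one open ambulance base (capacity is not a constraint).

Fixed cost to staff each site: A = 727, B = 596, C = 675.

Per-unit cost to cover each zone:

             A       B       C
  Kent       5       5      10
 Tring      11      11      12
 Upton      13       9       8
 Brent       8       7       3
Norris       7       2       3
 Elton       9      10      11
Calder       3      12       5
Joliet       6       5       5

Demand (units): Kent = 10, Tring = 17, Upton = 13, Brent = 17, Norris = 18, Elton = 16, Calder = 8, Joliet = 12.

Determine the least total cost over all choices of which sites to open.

Minimum total cost: 1421

For any fixed open set, each zone goes to its cheapest open site; total = fixed + service.
{B}: Kent→B 5·10=50, Tring→B 11·17=187, Upton→B 9·13=117, Brent→B 7·17=119, Norris→B 2·18=36, Elton→B 10·16=160, Calder→B 12·8=96, Joliet→B 5·12=60. Service 825; fixed 596; total 1421.
{C}: Kent→C 10·10=100, Tring→C 12·17=204, Upton→C 8·13=104, Brent→C 3·17=51, Norris→C 3·18=54, Elton→C 11·16=176, Calder→C 5·8=40, Joliet→C 5·12=60. Service 789; fixed 675; total 1464.
{A}: service 908 + fixed 727 = 1635
{A, B, C}: Kent→A 5·10=50, Tring→A 11·17=187, Upton→C 8·13=104, Brent→C 3·17=51, Norris→B 2·18=36, Elton→A 9·16=144, Calder→A 3·8=24, Joliet→B 5·12=60. Service 656; fixed 1998; total 2654.
No other subset beats 1421.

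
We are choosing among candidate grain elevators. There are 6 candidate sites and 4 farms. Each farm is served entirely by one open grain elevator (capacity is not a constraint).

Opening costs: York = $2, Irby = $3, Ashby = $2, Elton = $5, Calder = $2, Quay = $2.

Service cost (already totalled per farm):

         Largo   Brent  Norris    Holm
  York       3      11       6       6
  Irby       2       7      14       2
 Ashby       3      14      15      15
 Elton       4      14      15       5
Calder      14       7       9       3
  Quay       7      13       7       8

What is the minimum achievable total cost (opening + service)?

Minimum total cost: 22

For any fixed open set, each farm goes to its cheapest open site; total = fixed + service.
{York, Irby}: Largo→Irby 2, Brent→Irby 7, Norris→York 6, Holm→Irby 2. Service 17; fixed 5; total 22.
{York, Calder}: service 19 + fixed 4 = 23
{Irby, Quay}: service 18 + fixed 5 = 23
{York, Irby, Ashby, Elton, Calder, Quay}: Largo→Irby 2, Brent→Irby 7, Norris→York 6, Holm→Irby 2. Service 17; fixed 16; total 33.
No other subset beats 22.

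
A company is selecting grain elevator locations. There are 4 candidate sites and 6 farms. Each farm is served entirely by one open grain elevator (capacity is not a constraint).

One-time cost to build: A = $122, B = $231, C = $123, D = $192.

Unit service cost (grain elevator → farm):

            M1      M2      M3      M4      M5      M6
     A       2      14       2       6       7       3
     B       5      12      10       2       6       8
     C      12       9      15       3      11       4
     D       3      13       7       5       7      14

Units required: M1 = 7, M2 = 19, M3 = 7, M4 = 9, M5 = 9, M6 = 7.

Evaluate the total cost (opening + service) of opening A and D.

Total cost: 718

Each farm is assigned to its cheapest site among the open ones.
{A, D}: M1→A 2·7=14, M2→D 13·19=247, M3→A 2·7=14, M4→D 5·9=45, M5→A 7·9=63, M6→A 3·7=21. Service 404; fixed 314; total 718.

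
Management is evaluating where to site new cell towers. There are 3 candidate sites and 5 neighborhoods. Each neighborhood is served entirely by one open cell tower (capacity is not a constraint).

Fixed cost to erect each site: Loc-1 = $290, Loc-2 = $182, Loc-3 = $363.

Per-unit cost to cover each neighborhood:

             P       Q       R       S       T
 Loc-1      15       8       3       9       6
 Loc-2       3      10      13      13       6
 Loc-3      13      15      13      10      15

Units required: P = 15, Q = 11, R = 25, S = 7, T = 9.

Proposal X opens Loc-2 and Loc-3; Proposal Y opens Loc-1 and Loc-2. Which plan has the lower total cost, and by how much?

Proposal X: {Loc-2, Loc-3}: P→Loc-2 3·15=45, Q→Loc-2 10·11=110, R→Loc-2 13·25=325, S→Loc-3 10·7=70, T→Loc-2 6·9=54. Service 604; fixed 545; total 1149.
Proposal Y: {Loc-1, Loc-2}: P→Loc-2 3·15=45, Q→Loc-1 8·11=88, R→Loc-1 3·25=75, S→Loc-1 9·7=63, T→Loc-1 6·9=54. Service 325; fixed 472; total 797.
Difference: |1149 − 797| = 352.

Proposal Y is cheaper by 352.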